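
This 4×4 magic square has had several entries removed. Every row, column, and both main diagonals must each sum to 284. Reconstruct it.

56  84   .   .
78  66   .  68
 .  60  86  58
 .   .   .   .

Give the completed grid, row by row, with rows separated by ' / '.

Using row 2: 78 + 66 + 68 + ? → (2,3) = 284 − 212 = 72.
The remaining cell in row 3 is (3,1) = 284 − 204 = 80.
From column 1, 284 − (56 + 78 + 80) gives (4,1) = 70.
Column 2 must total 284; the given cells sum to 210, so (4,2) = 74.
Using main diagonal: 56 + 66 + 86 + ? → (4,4) = 284 − 208 = 76.
Using anti-diagonal: 72 + 60 + 70 + ? → (1,4) = 284 − 202 = 82.
Row 1 must total 284; the given cells sum to 222, so (1,3) = 62.
The remaining cell in row 4 is (4,3) = 284 − 220 = 64.

56 84 62 82 / 78 66 72 68 / 80 60 86 58 / 70 74 64 76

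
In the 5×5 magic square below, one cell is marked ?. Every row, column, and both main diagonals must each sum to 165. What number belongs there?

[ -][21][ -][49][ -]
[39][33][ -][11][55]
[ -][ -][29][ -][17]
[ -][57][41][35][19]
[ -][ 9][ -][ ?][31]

Row 2 must total 165; the given cells sum to 138, so (2,3) = 27.
Row 4 must total 165; the given cells sum to 152, so (4,1) = 13.
Column 2 must total 165; the given cells sum to 120, so (3,2) = 45.
Column 5 needs 165; the known cells sum to 122, so (1,5) = 43.
The remaining cell in main diagonal is (1,1) = 165 − 128 = 37.
The remaining cell in anti-diagonal is (5,1) = 165 − 140 = 25.
Row 1 must total 165; the given cells sum to 150, so (1,3) = 15.
The remaining cell in column 1 is (3,1) = 165 − 114 = 51.
From column 3, 165 − (15 + 27 + 29 + 41) gives (5,3) = 53.
Row 3 must total 165; the given cells sum to 142, so (3,4) = 23.
Row 5 needs 165; the known cells sum to 118, so (5,4) = 47.

47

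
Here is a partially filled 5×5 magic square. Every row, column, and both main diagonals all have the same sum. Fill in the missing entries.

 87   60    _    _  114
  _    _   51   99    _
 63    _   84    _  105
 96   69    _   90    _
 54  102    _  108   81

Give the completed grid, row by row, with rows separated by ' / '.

Anti-diagonal is already complete: 114 + 99 + 84 + 69 + 54 = 420, so that is the magic constant.
Row 5 must total 420; the given cells sum to 345, so (5,3) = 75.
Column 1: 87 + 63 + 96 + 54 + ? = 420, so (2,1) = 120.
Main diagonal: 87 + 84 + 90 + 81 + ? = 420, so (2,2) = 78.
Row 2: 120 + 78 + 51 + 99 + ? = 420, so (2,5) = 72.
Column 2 needs 420; the known cells sum to 309, so (3,2) = 111.
From column 5, 420 − (114 + 72 + 105 + 81) gives (4,5) = 48.
From row 3, 420 − (63 + 111 + 84 + 105) gives (3,4) = 57.
Row 4 needs 420; the known cells sum to 303, so (4,3) = 117.
Using column 3: 51 + 84 + 117 + 75 + ? → (1,3) = 420 − 327 = 93.
The remaining cell in column 4 is (1,4) = 420 − 354 = 66.

87 60 93 66 114 / 120 78 51 99 72 / 63 111 84 57 105 / 96 69 117 90 48 / 54 102 75 108 81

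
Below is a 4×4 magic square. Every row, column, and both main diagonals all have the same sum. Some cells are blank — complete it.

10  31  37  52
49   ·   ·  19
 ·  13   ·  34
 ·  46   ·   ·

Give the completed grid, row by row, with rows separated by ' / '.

10 31 37 52 / 49 40 22 19 / 28 13 55 34 / 43 46 16 25

Row 1 is already complete: 10 + 31 + 37 + 52 = 130, so that is the magic constant.
Column 2 needs 130; the known cells sum to 90, so (2,2) = 40.
The remaining cell in column 4 is (4,4) = 130 − 105 = 25.
Main diagonal: 10 + 40 + 25 + ? = 130, so (3,3) = 55.
The remaining cell in row 2 is (2,3) = 130 − 108 = 22.
Row 3 must total 130; the given cells sum to 102, so (3,1) = 28.
Column 1: 10 + 49 + 28 + ? = 130, so (4,1) = 43.
Column 3 must total 130; the given cells sum to 114, so (4,3) = 16.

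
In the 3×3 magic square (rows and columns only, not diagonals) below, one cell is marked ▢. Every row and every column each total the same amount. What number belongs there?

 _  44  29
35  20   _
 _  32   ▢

Column 2 is complete and sums to 96; that is the magic constant.
Row 1 needs 96; the known cells sum to 73, so (1,1) = 23.
Row 2: 35 + 20 + ? = 96, so (2,3) = 41.
From column 1, 96 − (23 + 35) gives (3,1) = 38.
From column 3, 96 − (29 + 41) gives (3,3) = 26.

26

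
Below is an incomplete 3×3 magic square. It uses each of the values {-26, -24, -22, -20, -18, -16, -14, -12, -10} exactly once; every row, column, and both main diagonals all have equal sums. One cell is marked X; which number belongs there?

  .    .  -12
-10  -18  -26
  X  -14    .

The 9 entries sum to -162, so each line sums to -162/3 = -54.
The remaining cell in column 2 is (1,2) = -54 − (-32) = -22.
Column 3 must total -54; the given cells sum to -38, so (3,3) = -16.
Using main diagonal: -18 + (-16) + ? → (1,1) = -54 − (-34) = -20.
Anti-diagonal must total -54; the given cells sum to -30, so (3,1) = -24.

-24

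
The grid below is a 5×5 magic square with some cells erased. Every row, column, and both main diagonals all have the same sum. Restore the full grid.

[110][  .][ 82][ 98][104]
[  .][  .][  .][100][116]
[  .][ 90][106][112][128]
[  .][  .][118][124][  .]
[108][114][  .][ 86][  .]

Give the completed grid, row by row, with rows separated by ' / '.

Column 4 is already complete: 98 + 100 + 112 + 124 + 86 = 520, so that is the magic constant.
Using row 1: 110 + 82 + 98 + 104 + ? → (1,2) = 520 − 394 = 126.
The remaining cell in row 3 is (3,1) = 520 − 436 = 84.
Using anti-diagonal: 104 + 100 + 106 + 108 + ? → (4,2) = 520 − 418 = 102.
Column 2 needs 520; the known cells sum to 432, so (2,2) = 88.
Using main diagonal: 110 + 88 + 106 + 124 + ? → (5,5) = 520 − 428 = 92.
Row 5 needs 520; the known cells sum to 400, so (5,3) = 120.
The remaining cell in column 3 is (2,3) = 520 − 426 = 94.
Column 5 must total 520; the given cells sum to 440, so (4,5) = 80.
The remaining cell in row 2 is (2,1) = 520 − 398 = 122.
Row 4 needs 520; the known cells sum to 424, so (4,1) = 96.

110 126 82 98 104 / 122 88 94 100 116 / 84 90 106 112 128 / 96 102 118 124 80 / 108 114 120 86 92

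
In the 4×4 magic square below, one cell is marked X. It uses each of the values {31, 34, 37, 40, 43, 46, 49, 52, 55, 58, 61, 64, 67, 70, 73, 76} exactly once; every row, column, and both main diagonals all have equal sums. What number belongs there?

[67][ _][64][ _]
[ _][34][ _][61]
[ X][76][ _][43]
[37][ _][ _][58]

40

The 16 entries sum to 856, so each line sums to 856/4 = 214.
The remaining cell in column 4 is (1,4) = 214 − 162 = 52.
From main diagonal, 214 − (67 + 34 + 58) gives (3,3) = 55.
Anti-diagonal: 52 + 76 + 37 + ? = 214, so (2,3) = 49.
Using row 1: 67 + 64 + 52 + ? → (1,2) = 214 − 183 = 31.
Using row 2: 34 + 49 + 61 + ? → (2,1) = 214 − 144 = 70.
Row 3: 76 + 55 + 43 + ? = 214, so (3,1) = 40.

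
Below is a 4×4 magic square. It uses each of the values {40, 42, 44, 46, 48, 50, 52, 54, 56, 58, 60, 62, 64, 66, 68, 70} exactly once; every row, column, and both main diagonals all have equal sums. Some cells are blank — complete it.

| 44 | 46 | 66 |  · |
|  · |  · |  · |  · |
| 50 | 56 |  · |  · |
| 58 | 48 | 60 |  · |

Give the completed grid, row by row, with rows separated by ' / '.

The 16 entries sum to 880, so each line sums to 880/4 = 220.
The remaining cell in row 1 is (1,4) = 220 − 156 = 64.
From row 4, 220 − (58 + 48 + 60) gives (4,4) = 54.
Using column 1: 44 + 50 + 58 + ? → (2,1) = 220 − 152 = 68.
Column 2 must total 220; the given cells sum to 150, so (2,2) = 70.
Main diagonal: 44 + 70 + 54 + ? = 220, so (3,3) = 52.
Anti-diagonal needs 220; the known cells sum to 178, so (2,3) = 42.
From row 2, 220 − (68 + 70 + 42) gives (2,4) = 40.
Row 3 needs 220; the known cells sum to 158, so (3,4) = 62.

44 46 66 64 / 68 70 42 40 / 50 56 52 62 / 58 48 60 54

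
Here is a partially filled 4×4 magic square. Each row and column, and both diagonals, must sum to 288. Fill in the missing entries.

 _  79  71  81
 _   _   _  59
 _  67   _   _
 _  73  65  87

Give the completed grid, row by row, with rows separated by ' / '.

From row 1, 288 − (79 + 71 + 81) gives (1,1) = 57.
Row 4: 73 + 65 + 87 + ? = 288, so (4,1) = 63.
Column 2: 79 + 67 + 73 + ? = 288, so (2,2) = 69.
Using column 4: 81 + 59 + 87 + ? → (3,4) = 288 − 227 = 61.
From main diagonal, 288 − (57 + 69 + 87) gives (3,3) = 75.
Anti-diagonal must total 288; the given cells sum to 211, so (2,3) = 77.
Row 2 needs 288; the known cells sum to 205, so (2,1) = 83.
The remaining cell in row 3 is (3,1) = 288 − 203 = 85.

57 79 71 81 / 83 69 77 59 / 85 67 75 61 / 63 73 65 87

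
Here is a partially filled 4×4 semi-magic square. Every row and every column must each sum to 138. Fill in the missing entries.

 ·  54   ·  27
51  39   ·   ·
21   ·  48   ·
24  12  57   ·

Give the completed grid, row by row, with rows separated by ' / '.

The remaining cell in row 4 is (4,4) = 138 − 93 = 45.
Using column 1: 51 + 21 + 24 + ? → (1,1) = 138 − 96 = 42.
Column 2 needs 138; the known cells sum to 105, so (3,2) = 33.
Using row 1: 42 + 54 + 27 + ? → (1,3) = 138 − 123 = 15.
Row 3: 21 + 33 + 48 + ? = 138, so (3,4) = 36.
From column 3, 138 − (15 + 48 + 57) gives (2,3) = 18.
Column 4: 27 + 36 + 45 + ? = 138, so (2,4) = 30.

42 54 15 27 / 51 39 18 30 / 21 33 48 36 / 24 12 57 45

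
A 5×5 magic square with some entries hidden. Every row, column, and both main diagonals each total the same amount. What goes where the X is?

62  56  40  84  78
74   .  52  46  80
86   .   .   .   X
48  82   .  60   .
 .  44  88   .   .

Row 1 is complete and sums to 320; that is the magic constant.
The remaining cell in row 2 is (2,2) = 320 − 252 = 68.
Using column 1: 62 + 74 + 86 + 48 + ? → (5,1) = 320 − 270 = 50.
From column 2, 320 − (56 + 68 + 82 + 44) gives (3,2) = 70.
Anti-diagonal must total 320; the given cells sum to 256, so (3,3) = 64.
Using column 3: 40 + 52 + 64 + 88 + ? → (4,3) = 320 − 244 = 76.
Main diagonal must total 320; the given cells sum to 254, so (5,5) = 66.
Row 4 must total 320; the given cells sum to 266, so (4,5) = 54.
The remaining cell in row 5 is (5,4) = 320 − 248 = 72.
From column 4, 320 − (84 + 46 + 60 + 72) gives (3,4) = 58.
The remaining cell in column 5 is (3,5) = 320 − 278 = 42.

42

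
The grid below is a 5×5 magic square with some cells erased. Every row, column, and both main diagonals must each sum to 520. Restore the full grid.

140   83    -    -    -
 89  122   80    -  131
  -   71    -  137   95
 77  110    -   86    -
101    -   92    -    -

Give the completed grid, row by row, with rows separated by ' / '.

From row 2, 520 − (89 + 122 + 80 + 131) gives (2,4) = 98.
From column 1, 520 − (140 + 89 + 77 + 101) gives (3,1) = 113.
The remaining cell in column 2 is (5,2) = 520 − 386 = 134.
From row 3, 520 − (113 + 71 + 137 + 95) gives (3,3) = 104.
Main diagonal needs 520; the known cells sum to 452, so (5,5) = 68.
Anti-diagonal needs 520; the known cells sum to 413, so (1,5) = 107.
Row 5: 101 + 134 + 92 + 68 + ? = 520, so (5,4) = 125.
From column 4, 520 − (98 + 137 + 86 + 125) gives (1,4) = 74.
Column 5 must total 520; the given cells sum to 401, so (4,5) = 119.
Using row 1: 140 + 83 + 74 + 107 + ? → (1,3) = 520 − 404 = 116.
Row 4 needs 520; the known cells sum to 392, so (4,3) = 128.

140 83 116 74 107 / 89 122 80 98 131 / 113 71 104 137 95 / 77 110 128 86 119 / 101 134 92 125 68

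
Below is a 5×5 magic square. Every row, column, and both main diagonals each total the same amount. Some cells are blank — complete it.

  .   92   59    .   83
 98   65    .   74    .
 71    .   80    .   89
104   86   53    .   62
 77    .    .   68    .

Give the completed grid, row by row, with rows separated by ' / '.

50 92 59 116 83 / 98 65 107 74 56 / 71 113 80 47 89 / 104 86 53 95 62 / 77 44 101 68 110

Anti-diagonal is already complete: 83 + 74 + 80 + 86 + 77 = 400, so that is the magic constant.
From row 4, 400 − (104 + 86 + 53 + 62) gives (4,4) = 95.
Column 1: 98 + 71 + 104 + 77 + ? = 400, so (1,1) = 50.
Main diagonal must total 400; the given cells sum to 290, so (5,5) = 110.
From row 1, 400 − (50 + 92 + 59 + 83) gives (1,4) = 116.
From column 4, 400 − (116 + 74 + 95 + 68) gives (3,4) = 47.
Column 5 needs 400; the known cells sum to 344, so (2,5) = 56.
Row 2 must total 400; the given cells sum to 293, so (2,3) = 107.
The remaining cell in row 3 is (3,2) = 400 − 287 = 113.
Column 2 must total 400; the given cells sum to 356, so (5,2) = 44.
Column 3: 59 + 107 + 80 + 53 + ? = 400, so (5,3) = 101.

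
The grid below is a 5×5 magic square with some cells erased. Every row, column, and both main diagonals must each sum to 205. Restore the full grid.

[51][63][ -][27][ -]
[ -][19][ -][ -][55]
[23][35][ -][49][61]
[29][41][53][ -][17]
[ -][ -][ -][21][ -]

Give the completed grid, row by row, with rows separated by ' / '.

Row 3 must total 205; the given cells sum to 168, so (3,3) = 37.
The remaining cell in row 4 is (4,4) = 205 − 140 = 65.
Using column 2: 63 + 19 + 35 + 41 + ? → (5,2) = 205 − 158 = 47.
Column 4 needs 205; the known cells sum to 162, so (2,4) = 43.
Main diagonal: 51 + 19 + 37 + 65 + ? = 205, so (5,5) = 33.
From column 5, 205 − (55 + 61 + 17 + 33) gives (1,5) = 39.
Anti-diagonal needs 205; the known cells sum to 160, so (5,1) = 45.
Row 1: 51 + 63 + 27 + 39 + ? = 205, so (1,3) = 25.
From row 5, 205 − (45 + 47 + 21 + 33) gives (5,3) = 59.
Using column 1: 51 + 23 + 29 + 45 + ? → (2,1) = 205 − 148 = 57.
Column 3 needs 205; the known cells sum to 174, so (2,3) = 31.

51 63 25 27 39 / 57 19 31 43 55 / 23 35 37 49 61 / 29 41 53 65 17 / 45 47 59 21 33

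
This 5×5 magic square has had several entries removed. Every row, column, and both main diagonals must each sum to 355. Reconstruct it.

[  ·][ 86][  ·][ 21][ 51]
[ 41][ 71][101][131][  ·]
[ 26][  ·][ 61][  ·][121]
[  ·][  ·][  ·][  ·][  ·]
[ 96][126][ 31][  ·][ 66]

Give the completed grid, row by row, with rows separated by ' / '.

The remaining cell in row 2 is (2,5) = 355 − 344 = 11.
Using row 5: 96 + 126 + 31 + 66 + ? → (5,4) = 355 − 319 = 36.
Column 5: 51 + 11 + 121 + 66 + ? = 355, so (4,5) = 106.
Anti-diagonal: 51 + 131 + 61 + 96 + ? = 355, so (4,2) = 16.
Column 2: 86 + 71 + 16 + 126 + ? = 355, so (3,2) = 56.
Row 3: 26 + 56 + 61 + 121 + ? = 355, so (3,4) = 91.
The remaining cell in column 4 is (4,4) = 355 − 279 = 76.
The remaining cell in main diagonal is (1,1) = 355 − 274 = 81.
From row 1, 355 − (81 + 86 + 21 + 51) gives (1,3) = 116.
Column 1 needs 355; the known cells sum to 244, so (4,1) = 111.
Column 3: 116 + 101 + 61 + 31 + ? = 355, so (4,3) = 46.

81 86 116 21 51 / 41 71 101 131 11 / 26 56 61 91 121 / 111 16 46 76 106 / 96 126 31 36 66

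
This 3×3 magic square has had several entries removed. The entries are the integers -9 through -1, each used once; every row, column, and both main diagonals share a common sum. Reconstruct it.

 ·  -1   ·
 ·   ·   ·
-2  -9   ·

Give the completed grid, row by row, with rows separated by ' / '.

-6 -1 -8 / -7 -5 -3 / -2 -9 -4

The entries are -9 through -1, which sum to -45, so each line sums to -45/3 = -15.
Row 3: -2 + (-9) + ? = -15, so (3,3) = -4.
Column 2 must total -15; the given cells sum to -10, so (2,2) = -5.
Main diagonal: -5 + (-4) + ? = -15, so (1,1) = -6.
Anti-diagonal: -5 + (-2) + ? = -15, so (1,3) = -8.
Column 1 must total -15; the given cells sum to -8, so (2,1) = -7.
Column 3 needs -15; the known cells sum to -12, so (2,3) = -3.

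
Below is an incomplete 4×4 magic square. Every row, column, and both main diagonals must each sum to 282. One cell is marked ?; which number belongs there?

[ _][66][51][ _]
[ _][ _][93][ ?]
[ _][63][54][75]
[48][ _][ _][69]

60

Row 3 needs 282; the known cells sum to 192, so (3,1) = 90.
Column 3 must total 282; the given cells sum to 198, so (4,3) = 84.
Using anti-diagonal: 93 + 63 + 48 + ? → (1,4) = 282 − 204 = 78.
Using row 1: 66 + 51 + 78 + ? → (1,1) = 282 − 195 = 87.
Using row 4: 48 + 84 + 69 + ? → (4,2) = 282 − 201 = 81.
The remaining cell in column 1 is (2,1) = 282 − 225 = 57.
The remaining cell in column 2 is (2,2) = 282 − 210 = 72.
Column 4 must total 282; the given cells sum to 222, so (2,4) = 60.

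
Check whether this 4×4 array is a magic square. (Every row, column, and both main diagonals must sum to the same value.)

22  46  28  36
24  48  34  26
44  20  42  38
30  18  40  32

Row 1: 22 + 46 + 28 + 36 = 132.
Row 2: 24 + 48 + 34 + 26 = 132.
Row 3: 44 + 20 + 42 + 38 = 144.
Row 4: 30 + 18 + 40 + 32 = 120.
Column 1: 22 + 24 + 44 + 30 = 120.
Column 2: 46 + 48 + 20 + 18 = 132.
Column 3: 28 + 34 + 42 + 40 = 144.
Column 4: 36 + 26 + 38 + 32 = 132.
Main diagonal: 22 + 48 + 42 + 32 = 144.
Anti-diagonal: 36 + 34 + 20 + 30 = 120.

No — row 3 sums to 144 but row 4 sums to 120.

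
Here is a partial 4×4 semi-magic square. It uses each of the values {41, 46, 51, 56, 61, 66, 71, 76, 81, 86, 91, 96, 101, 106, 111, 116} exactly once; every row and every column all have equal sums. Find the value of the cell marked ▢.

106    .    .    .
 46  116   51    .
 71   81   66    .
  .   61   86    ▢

76

The 16 entries sum to 1256, so each line sums to 1256/4 = 314.
The remaining cell in row 2 is (2,4) = 314 − 213 = 101.
Row 3 must total 314; the given cells sum to 218, so (3,4) = 96.
From column 1, 314 − (106 + 46 + 71) gives (4,1) = 91.
Using column 2: 116 + 81 + 61 + ? → (1,2) = 314 − 258 = 56.
Column 3: 51 + 66 + 86 + ? = 314, so (1,3) = 111.
From row 1, 314 − (106 + 56 + 111) gives (1,4) = 41.
Row 4 needs 314; the known cells sum to 238, so (4,4) = 76.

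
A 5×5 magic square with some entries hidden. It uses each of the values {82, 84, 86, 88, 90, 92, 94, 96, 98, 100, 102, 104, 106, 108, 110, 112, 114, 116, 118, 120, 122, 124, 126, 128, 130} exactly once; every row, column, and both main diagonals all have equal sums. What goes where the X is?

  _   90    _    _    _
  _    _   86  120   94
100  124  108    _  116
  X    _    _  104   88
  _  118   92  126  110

112

The 25 entries sum to 2650, so each line sums to 2650/5 = 530.
Row 3 must total 530; the given cells sum to 448, so (3,4) = 82.
Row 5 must total 530; the given cells sum to 446, so (5,1) = 84.
Column 4 needs 530; the known cells sum to 432, so (1,4) = 98.
Column 5: 94 + 116 + 88 + 110 + ? = 530, so (1,5) = 122.
Anti-diagonal: 122 + 120 + 108 + 84 + ? = 530, so (4,2) = 96.
Column 2 needs 530; the known cells sum to 428, so (2,2) = 102.
From main diagonal, 530 − (102 + 108 + 104 + 110) gives (1,1) = 106.
From row 1, 530 − (106 + 90 + 98 + 122) gives (1,3) = 114.
Row 2 needs 530; the known cells sum to 402, so (2,1) = 128.
The remaining cell in column 1 is (4,1) = 530 − 418 = 112.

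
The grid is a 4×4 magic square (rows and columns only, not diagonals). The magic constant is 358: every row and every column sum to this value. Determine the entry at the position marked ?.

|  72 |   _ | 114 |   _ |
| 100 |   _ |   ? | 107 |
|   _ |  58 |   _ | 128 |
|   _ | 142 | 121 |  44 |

86

Using row 4: 142 + 121 + 44 + ? → (4,1) = 358 − 307 = 51.
Column 1 must total 358; the given cells sum to 223, so (3,1) = 135.
From column 4, 358 − (107 + 128 + 44) gives (1,4) = 79.
From row 1, 358 − (72 + 114 + 79) gives (1,2) = 93.
Row 3: 135 + 58 + 128 + ? = 358, so (3,3) = 37.
Column 2 must total 358; the given cells sum to 293, so (2,2) = 65.
The remaining cell in column 3 is (2,3) = 358 − 272 = 86.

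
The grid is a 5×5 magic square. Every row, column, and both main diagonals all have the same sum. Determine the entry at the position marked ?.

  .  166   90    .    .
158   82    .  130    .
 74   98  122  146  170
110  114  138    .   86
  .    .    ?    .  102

154

Row 3 is complete and sums to 610; that is the magic constant.
Using row 4: 110 + 114 + 138 + 86 + ? → (4,4) = 610 − 448 = 162.
From column 2, 610 − (166 + 82 + 98 + 114) gives (5,2) = 150.
Using main diagonal: 82 + 122 + 162 + 102 + ? → (1,1) = 610 − 468 = 142.
Using column 1: 142 + 158 + 74 + 110 + ? → (5,1) = 610 − 484 = 126.
Anti-diagonal needs 610; the known cells sum to 492, so (1,5) = 118.
Row 1 needs 610; the known cells sum to 516, so (1,4) = 94.
Using column 4: 94 + 130 + 146 + 162 + ? → (5,4) = 610 − 532 = 78.
Column 5 needs 610; the known cells sum to 476, so (2,5) = 134.
The remaining cell in row 2 is (2,3) = 610 − 504 = 106.
Row 5 needs 610; the known cells sum to 456, so (5,3) = 154.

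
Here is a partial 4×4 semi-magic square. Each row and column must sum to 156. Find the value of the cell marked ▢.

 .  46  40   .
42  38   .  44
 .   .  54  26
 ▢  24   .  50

52

Row 2 needs 156; the known cells sum to 124, so (2,3) = 32.
Using column 2: 46 + 38 + 24 + ? → (3,2) = 156 − 108 = 48.
The remaining cell in column 3 is (4,3) = 156 − 126 = 30.
Column 4 needs 156; the known cells sum to 120, so (1,4) = 36.
Row 1: 46 + 40 + 36 + ? = 156, so (1,1) = 34.
Row 3 must total 156; the given cells sum to 128, so (3,1) = 28.
From row 4, 156 − (24 + 30 + 50) gives (4,1) = 52.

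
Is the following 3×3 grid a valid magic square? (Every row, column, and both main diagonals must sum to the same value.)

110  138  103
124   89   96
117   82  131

No — row 3 sums to 330 but row 1 sums to 351.

Row 1: 110 + 138 + 103 = 351.
Row 2: 124 + 89 + 96 = 309.
Row 3: 117 + 82 + 131 = 330.
Column 1: 110 + 124 + 117 = 351.
Column 2: 138 + 89 + 82 = 309.
Column 3: 103 + 96 + 131 = 330.
Main diagonal: 110 + 89 + 131 = 330.
Anti-diagonal: 103 + 89 + 117 = 309.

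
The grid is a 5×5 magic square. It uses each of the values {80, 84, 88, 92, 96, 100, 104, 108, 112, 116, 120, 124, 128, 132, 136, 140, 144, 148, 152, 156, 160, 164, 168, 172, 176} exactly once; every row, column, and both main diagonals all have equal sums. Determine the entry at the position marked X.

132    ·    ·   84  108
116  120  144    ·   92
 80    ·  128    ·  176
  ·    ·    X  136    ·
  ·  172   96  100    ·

The 25 entries sum to 3200, so each line sums to 3200/5 = 640.
From row 2, 640 − (116 + 120 + 144 + 92) gives (2,4) = 168.
Using column 4: 84 + 168 + 136 + 100 + ? → (3,4) = 640 − 488 = 152.
Main diagonal must total 640; the given cells sum to 516, so (5,5) = 124.
Row 3: 80 + 128 + 152 + 176 + ? = 640, so (3,2) = 104.
From row 5, 640 − (172 + 96 + 100 + 124) gives (5,1) = 148.
The remaining cell in column 1 is (4,1) = 640 − 476 = 164.
From column 5, 640 − (108 + 92 + 176 + 124) gives (4,5) = 140.
Anti-diagonal must total 640; the given cells sum to 552, so (4,2) = 88.
The remaining cell in row 4 is (4,3) = 640 − 528 = 112.

112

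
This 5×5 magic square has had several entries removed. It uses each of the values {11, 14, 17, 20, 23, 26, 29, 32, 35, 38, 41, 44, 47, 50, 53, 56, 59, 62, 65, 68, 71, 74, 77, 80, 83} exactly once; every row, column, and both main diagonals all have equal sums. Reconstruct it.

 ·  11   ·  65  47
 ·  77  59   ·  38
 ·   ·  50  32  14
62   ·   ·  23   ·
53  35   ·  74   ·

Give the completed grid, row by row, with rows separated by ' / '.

The 25 entries sum to 1175, so each line sums to 1175/5 = 235.
From column 4, 235 − (65 + 32 + 23 + 74) gives (2,4) = 41.
Anti-diagonal needs 235; the known cells sum to 191, so (4,2) = 44.
Row 2 must total 235; the given cells sum to 215, so (2,1) = 20.
From column 2, 235 − (11 + 77 + 44 + 35) gives (3,2) = 68.
Row 3 must total 235; the given cells sum to 164, so (3,1) = 71.
Using column 1: 20 + 71 + 62 + 53 + ? → (1,1) = 235 − 206 = 29.
Using main diagonal: 29 + 77 + 50 + 23 + ? → (5,5) = 235 − 179 = 56.
Using row 1: 29 + 11 + 65 + 47 + ? → (1,3) = 235 − 152 = 83.
Row 5: 53 + 35 + 74 + 56 + ? = 235, so (5,3) = 17.
Using column 3: 83 + 59 + 50 + 17 + ? → (4,3) = 235 − 209 = 26.
Column 5 needs 235; the known cells sum to 155, so (4,5) = 80.

29 11 83 65 47 / 20 77 59 41 38 / 71 68 50 32 14 / 62 44 26 23 80 / 53 35 17 74 56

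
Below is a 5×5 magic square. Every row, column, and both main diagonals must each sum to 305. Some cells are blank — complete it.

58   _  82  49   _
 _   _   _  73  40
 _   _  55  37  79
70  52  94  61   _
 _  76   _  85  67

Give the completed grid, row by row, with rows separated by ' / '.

58 25 82 49 91 / 97 64 31 73 40 / 46 88 55 37 79 / 70 52 94 61 28 / 34 76 43 85 67

Row 4: 70 + 52 + 94 + 61 + ? = 305, so (4,5) = 28.
The remaining cell in column 5 is (1,5) = 305 − 214 = 91.
Main diagonal needs 305; the known cells sum to 241, so (2,2) = 64.
Using anti-diagonal: 91 + 73 + 55 + 52 + ? → (5,1) = 305 − 271 = 34.
Row 1: 58 + 82 + 49 + 91 + ? = 305, so (1,2) = 25.
Row 5: 34 + 76 + 85 + 67 + ? = 305, so (5,3) = 43.
Column 2 needs 305; the known cells sum to 217, so (3,2) = 88.
From column 3, 305 − (82 + 55 + 94 + 43) gives (2,3) = 31.
Using row 2: 64 + 31 + 73 + 40 + ? → (2,1) = 305 − 208 = 97.
Row 3 must total 305; the given cells sum to 259, so (3,1) = 46.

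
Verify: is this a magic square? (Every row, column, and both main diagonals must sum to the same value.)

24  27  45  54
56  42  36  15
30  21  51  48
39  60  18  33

No — column 2 sums to 150 but column 1 sums to 149.

Row 1: 24 + 27 + 45 + 54 = 150.
Row 2: 56 + 42 + 36 + 15 = 149.
Row 3: 30 + 21 + 51 + 48 = 150.
Row 4: 39 + 60 + 18 + 33 = 150.
Column 1: 24 + 56 + 30 + 39 = 149.
Column 2: 27 + 42 + 21 + 60 = 150.
Column 3: 45 + 36 + 51 + 18 = 150.
Column 4: 54 + 15 + 48 + 33 = 150.
Main diagonal: 24 + 42 + 51 + 33 = 150.
Anti-diagonal: 54 + 36 + 21 + 39 = 150.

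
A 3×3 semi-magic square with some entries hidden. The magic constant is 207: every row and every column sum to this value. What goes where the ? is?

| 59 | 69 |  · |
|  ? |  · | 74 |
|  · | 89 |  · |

84

From row 1, 207 − (59 + 69) gives (1,3) = 79.
Column 2 must total 207; the given cells sum to 158, so (2,2) = 49.
Column 3: 79 + 74 + ? = 207, so (3,3) = 54.
Row 2: 49 + 74 + ? = 207, so (2,1) = 84.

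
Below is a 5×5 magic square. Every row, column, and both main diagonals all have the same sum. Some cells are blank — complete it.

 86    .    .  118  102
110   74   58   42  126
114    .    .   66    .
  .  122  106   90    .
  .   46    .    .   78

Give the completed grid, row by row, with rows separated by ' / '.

86 70 34 118 102 / 110 74 58 42 126 / 114 98 82 66 50 / 38 122 106 90 54 / 62 46 130 94 78

Row 2 is already complete: 110 + 74 + 58 + 42 + 126 = 410, so that is the magic constant.
From column 4, 410 − (118 + 42 + 66 + 90) gives (5,4) = 94.
The remaining cell in main diagonal is (3,3) = 410 − 328 = 82.
Anti-diagonal: 102 + 42 + 82 + 122 + ? = 410, so (5,1) = 62.
From row 5, 410 − (62 + 46 + 94 + 78) gives (5,3) = 130.
The remaining cell in column 1 is (4,1) = 410 − 372 = 38.
Column 3 needs 410; the known cells sum to 376, so (1,3) = 34.
Using row 1: 86 + 34 + 118 + 102 + ? → (1,2) = 410 − 340 = 70.
The remaining cell in row 4 is (4,5) = 410 − 356 = 54.
Column 2 needs 410; the known cells sum to 312, so (3,2) = 98.
Column 5: 102 + 126 + 54 + 78 + ? = 410, so (3,5) = 50.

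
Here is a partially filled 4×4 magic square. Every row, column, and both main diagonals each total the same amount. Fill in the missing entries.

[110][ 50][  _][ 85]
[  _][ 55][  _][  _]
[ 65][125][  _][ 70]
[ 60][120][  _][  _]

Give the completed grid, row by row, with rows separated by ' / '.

110 50 105 85 / 115 55 80 100 / 65 125 90 70 / 60 120 75 95

Column 2 is already complete: 50 + 55 + 125 + 120 = 350, so that is the magic constant.
The remaining cell in row 1 is (1,3) = 350 − 245 = 105.
Row 3 must total 350; the given cells sum to 260, so (3,3) = 90.
Using column 1: 110 + 65 + 60 + ? → (2,1) = 350 − 235 = 115.
Main diagonal must total 350; the given cells sum to 255, so (4,4) = 95.
Anti-diagonal must total 350; the given cells sum to 270, so (2,3) = 80.
From row 2, 350 − (115 + 55 + 80) gives (2,4) = 100.
From row 4, 350 − (60 + 120 + 95) gives (4,3) = 75.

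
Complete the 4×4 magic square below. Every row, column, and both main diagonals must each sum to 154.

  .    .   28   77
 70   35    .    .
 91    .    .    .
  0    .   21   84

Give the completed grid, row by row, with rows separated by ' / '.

-7 56 28 77 / 70 35 63 -14 / 91 14 42 7 / 0 49 21 84

The remaining cell in row 4 is (4,2) = 154 − 105 = 49.
Using column 1: 70 + 91 + 0 + ? → (1,1) = 154 − 161 = -7.
Main diagonal: -7 + 35 + 84 + ? = 154, so (3,3) = 42.
From row 1, 154 − (-7 + 28 + 77) gives (1,2) = 56.
Column 2 needs 154; the known cells sum to 140, so (3,2) = 14.
Using column 3: 28 + 42 + 21 + ? → (2,3) = 154 − 91 = 63.
From row 2, 154 − (70 + 35 + 63) gives (2,4) = -14.
Using row 3: 91 + 14 + 42 + ? → (3,4) = 154 − 147 = 7.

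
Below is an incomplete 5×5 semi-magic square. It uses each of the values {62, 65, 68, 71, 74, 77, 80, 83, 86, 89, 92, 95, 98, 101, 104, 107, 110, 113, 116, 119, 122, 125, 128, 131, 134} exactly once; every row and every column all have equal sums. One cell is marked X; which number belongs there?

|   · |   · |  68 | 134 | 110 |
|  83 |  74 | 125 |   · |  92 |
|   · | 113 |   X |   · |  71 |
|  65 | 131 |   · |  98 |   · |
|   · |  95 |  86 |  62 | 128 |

The 25 entries sum to 2450, so each line sums to 2450/5 = 490.
Row 2 needs 490; the known cells sum to 374, so (2,4) = 116.
Row 5: 95 + 86 + 62 + 128 + ? = 490, so (5,1) = 119.
The remaining cell in column 2 is (1,2) = 490 − 413 = 77.
Column 4 needs 490; the known cells sum to 410, so (3,4) = 80.
Column 5: 110 + 92 + 71 + 128 + ? = 490, so (4,5) = 89.
The remaining cell in row 1 is (1,1) = 490 − 389 = 101.
Row 4 needs 490; the known cells sum to 383, so (4,3) = 107.
Column 1 needs 490; the known cells sum to 368, so (3,1) = 122.
Column 3 must total 490; the given cells sum to 386, so (3,3) = 104.

104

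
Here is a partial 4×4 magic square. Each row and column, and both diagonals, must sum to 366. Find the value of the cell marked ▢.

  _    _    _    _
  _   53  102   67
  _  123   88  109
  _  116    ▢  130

The remaining cell in row 2 is (2,1) = 366 − 222 = 144.
The remaining cell in row 3 is (3,1) = 366 − 320 = 46.
Using column 2: 53 + 123 + 116 + ? → (1,2) = 366 − 292 = 74.
Column 4 needs 366; the known cells sum to 306, so (1,4) = 60.
Main diagonal must total 366; the given cells sum to 271, so (1,1) = 95.
The remaining cell in anti-diagonal is (4,1) = 366 − 285 = 81.
Using row 1: 95 + 74 + 60 + ? → (1,3) = 366 − 229 = 137.
Row 4 needs 366; the known cells sum to 327, so (4,3) = 39.

39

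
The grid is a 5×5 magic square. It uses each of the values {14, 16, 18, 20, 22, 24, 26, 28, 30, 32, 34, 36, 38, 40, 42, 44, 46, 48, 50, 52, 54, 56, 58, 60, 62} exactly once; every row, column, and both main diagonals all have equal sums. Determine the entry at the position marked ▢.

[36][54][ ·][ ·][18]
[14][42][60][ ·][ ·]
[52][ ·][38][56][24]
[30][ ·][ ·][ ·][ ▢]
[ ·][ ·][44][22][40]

The 25 entries sum to 950, so each line sums to 950/5 = 190.
Row 3 needs 190; the known cells sum to 170, so (3,2) = 20.
Using column 1: 36 + 14 + 52 + 30 + ? → (5,1) = 190 − 132 = 58.
Using main diagonal: 36 + 42 + 38 + 40 + ? → (4,4) = 190 − 156 = 34.
Row 5: 58 + 44 + 22 + 40 + ? = 190, so (5,2) = 26.
Using column 2: 54 + 42 + 20 + 26 + ? → (4,2) = 190 − 142 = 48.
Anti-diagonal: 18 + 38 + 48 + 58 + ? = 190, so (2,4) = 28.
Row 2: 14 + 42 + 60 + 28 + ? = 190, so (2,5) = 46.
Using column 4: 28 + 56 + 34 + 22 + ? → (1,4) = 190 − 140 = 50.
Using column 5: 18 + 46 + 24 + 40 + ? → (4,5) = 190 − 128 = 62.

62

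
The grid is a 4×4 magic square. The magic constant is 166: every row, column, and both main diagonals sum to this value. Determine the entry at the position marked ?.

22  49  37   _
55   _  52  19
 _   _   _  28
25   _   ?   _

Row 1 must total 166; the given cells sum to 108, so (1,4) = 58.
Using row 2: 55 + 52 + 19 + ? → (2,2) = 166 − 126 = 40.
The remaining cell in column 1 is (3,1) = 166 − 102 = 64.
Column 4 must total 166; the given cells sum to 105, so (4,4) = 61.
From main diagonal, 166 − (22 + 40 + 61) gives (3,3) = 43.
Anti-diagonal needs 166; the known cells sum to 135, so (3,2) = 31.
Column 2: 49 + 40 + 31 + ? = 166, so (4,2) = 46.
Column 3 needs 166; the known cells sum to 132, so (4,3) = 34.

34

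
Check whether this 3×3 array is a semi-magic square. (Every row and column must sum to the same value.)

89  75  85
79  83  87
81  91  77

Row 1: 89 + 75 + 85 = 249.
Row 2: 79 + 83 + 87 = 249.
Row 3: 81 + 91 + 77 = 249.
Column 1: 89 + 79 + 81 = 249.
Column 2: 75 + 83 + 91 = 249.
Column 3: 85 + 87 + 77 = 249.
All lines sum to 249.

Yes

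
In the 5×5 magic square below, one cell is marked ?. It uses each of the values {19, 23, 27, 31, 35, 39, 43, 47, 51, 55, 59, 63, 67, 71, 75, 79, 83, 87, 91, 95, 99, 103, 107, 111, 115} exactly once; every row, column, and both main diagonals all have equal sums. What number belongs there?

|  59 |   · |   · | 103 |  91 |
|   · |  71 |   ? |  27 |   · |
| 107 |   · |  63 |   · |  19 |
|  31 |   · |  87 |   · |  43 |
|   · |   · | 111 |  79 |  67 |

39

The 25 entries sum to 1675, so each line sums to 1675/5 = 335.
Using column 5: 91 + 19 + 43 + 67 + ? → (2,5) = 335 − 220 = 115.
Main diagonal must total 335; the given cells sum to 260, so (4,4) = 75.
From row 4, 335 − (31 + 87 + 75 + 43) gives (4,2) = 99.
Column 4 needs 335; the known cells sum to 284, so (3,4) = 51.
Using anti-diagonal: 91 + 27 + 63 + 99 + ? → (5,1) = 335 − 280 = 55.
From row 3, 335 − (107 + 63 + 51 + 19) gives (3,2) = 95.
Using row 5: 55 + 111 + 79 + 67 + ? → (5,2) = 335 − 312 = 23.
Column 1 must total 335; the given cells sum to 252, so (2,1) = 83.
Column 2 must total 335; the given cells sum to 288, so (1,2) = 47.
From row 1, 335 − (59 + 47 + 103 + 91) gives (1,3) = 35.
Row 2 must total 335; the given cells sum to 296, so (2,3) = 39.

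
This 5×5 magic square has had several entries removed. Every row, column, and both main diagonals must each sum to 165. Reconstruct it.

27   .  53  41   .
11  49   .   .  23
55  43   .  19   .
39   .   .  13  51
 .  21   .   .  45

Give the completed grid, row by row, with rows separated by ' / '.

Column 1 must total 165; the given cells sum to 132, so (5,1) = 33.
From main diagonal, 165 − (27 + 49 + 13 + 45) gives (3,3) = 31.
From row 3, 165 − (55 + 43 + 31 + 19) gives (3,5) = 17.
Using column 5: 23 + 17 + 51 + 45 + ? → (1,5) = 165 − 136 = 29.
Row 1: 27 + 53 + 41 + 29 + ? = 165, so (1,2) = 15.
From column 2, 165 − (15 + 49 + 43 + 21) gives (4,2) = 37.
Anti-diagonal: 29 + 31 + 37 + 33 + ? = 165, so (2,4) = 35.
Using row 2: 11 + 49 + 35 + 23 + ? → (2,3) = 165 − 118 = 47.
The remaining cell in row 4 is (4,3) = 165 − 140 = 25.
The remaining cell in column 3 is (5,3) = 165 − 156 = 9.
Column 4 must total 165; the given cells sum to 108, so (5,4) = 57.

27 15 53 41 29 / 11 49 47 35 23 / 55 43 31 19 17 / 39 37 25 13 51 / 33 21 9 57 45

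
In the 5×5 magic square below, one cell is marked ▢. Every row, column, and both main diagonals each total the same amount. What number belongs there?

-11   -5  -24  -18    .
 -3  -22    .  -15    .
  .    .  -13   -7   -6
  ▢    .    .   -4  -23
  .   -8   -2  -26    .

-17

Column 4 is complete and sums to -70; that is the magic constant.
Row 1 must total -70; the given cells sum to -58, so (1,5) = -12.
Main diagonal: -11 + (-22) + (-13) + (-4) + ? = -70, so (5,5) = -20.
The remaining cell in row 5 is (5,1) = -70 − (-56) = -14.
From column 5, -70 − (-12 + (-6) + (-23) + (-20)) gives (2,5) = -9.
Anti-diagonal needs -70; the known cells sum to -54, so (4,2) = -16.
Using row 2: -3 + (-22) + (-15) + (-9) + ? → (2,3) = -70 − (-49) = -21.
Column 2 must total -70; the given cells sum to -51, so (3,2) = -19.
Using column 3: -24 + (-21) + (-13) + (-2) + ? → (4,3) = -70 − (-60) = -10.
Using row 3: -19 + (-13) + (-7) + (-6) + ? → (3,1) = -70 − (-45) = -25.
Row 4: -16 + (-10) + (-4) + (-23) + ? = -70, so (4,1) = -17.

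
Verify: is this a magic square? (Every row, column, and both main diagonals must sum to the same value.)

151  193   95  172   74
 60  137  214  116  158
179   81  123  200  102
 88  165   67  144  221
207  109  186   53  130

Row 1: 151 + 193 + 95 + 172 + 74 = 685.
Row 2: 60 + 137 + 214 + 116 + 158 = 685.
Row 3: 179 + 81 + 123 + 200 + 102 = 685.
Row 4: 88 + 165 + 67 + 144 + 221 = 685.
Row 5: 207 + 109 + 186 + 53 + 130 = 685.
Column 1: 151 + 60 + 179 + 88 + 207 = 685.
Column 2: 193 + 137 + 81 + 165 + 109 = 685.
Column 3: 95 + 214 + 123 + 67 + 186 = 685.
Column 4: 172 + 116 + 200 + 144 + 53 = 685.
Column 5: 74 + 158 + 102 + 221 + 130 = 685.
Main diagonal: 151 + 137 + 123 + 144 + 130 = 685.
Anti-diagonal: 74 + 116 + 123 + 165 + 207 = 685.
All lines sum to 685.

Yes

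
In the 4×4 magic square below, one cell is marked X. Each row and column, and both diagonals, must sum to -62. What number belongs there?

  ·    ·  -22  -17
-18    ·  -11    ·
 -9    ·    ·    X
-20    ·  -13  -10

-23

The remaining cell in row 4 is (4,2) = -62 − (-43) = -19.
Column 1 needs -62; the known cells sum to -47, so (1,1) = -15.
Column 3: -22 + (-11) + (-13) + ? = -62, so (3,3) = -16.
Main diagonal needs -62; the known cells sum to -41, so (2,2) = -21.
Anti-diagonal must total -62; the given cells sum to -48, so (3,2) = -14.
Row 1: -15 + (-22) + (-17) + ? = -62, so (1,2) = -8.
Row 2 must total -62; the given cells sum to -50, so (2,4) = -12.
Row 3: -9 + (-14) + (-16) + ? = -62, so (3,4) = -23.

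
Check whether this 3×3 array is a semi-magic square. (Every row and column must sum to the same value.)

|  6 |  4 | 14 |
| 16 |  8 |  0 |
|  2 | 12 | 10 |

Yes

Row 1: 6 + 4 + 14 = 24.
Row 2: 16 + 8 + 0 = 24.
Row 3: 2 + 12 + 10 = 24.
Column 1: 6 + 16 + 2 = 24.
Column 2: 4 + 8 + 12 = 24.
Column 3: 14 + 0 + 10 = 24.
All lines sum to 24.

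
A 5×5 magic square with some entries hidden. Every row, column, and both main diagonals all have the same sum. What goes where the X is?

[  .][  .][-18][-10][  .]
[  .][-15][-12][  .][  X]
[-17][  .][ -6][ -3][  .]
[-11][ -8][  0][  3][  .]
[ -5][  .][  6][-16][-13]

-1

Column 3 is complete and sums to -30; that is the magic constant.
Row 4 must total -30; the given cells sum to -16, so (4,5) = -14.
From row 5, -30 − (-5 + 6 + (-16) + (-13)) gives (5,2) = -2.
Column 4 must total -30; the given cells sum to -26, so (2,4) = -4.
From main diagonal, -30 − (-15 + (-6) + 3 + (-13)) gives (1,1) = 1.
Anti-diagonal: -4 + (-6) + (-8) + (-5) + ? = -30, so (1,5) = -7.
From row 1, -30 − (1 + (-18) + (-10) + (-7)) gives (1,2) = 4.
The remaining cell in column 1 is (2,1) = -30 − (-32) = 2.
From column 2, -30 − (4 + (-15) + (-8) + (-2)) gives (3,2) = -9.
Using row 2: 2 + (-15) + (-12) + (-4) + ? → (2,5) = -30 − (-29) = -1.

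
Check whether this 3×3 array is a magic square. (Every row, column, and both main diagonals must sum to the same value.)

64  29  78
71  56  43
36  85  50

Row 1: 64 + 29 + 78 = 171.
Row 2: 71 + 56 + 43 = 170.
Row 3: 36 + 85 + 50 = 171.
Column 1: 64 + 71 + 36 = 171.
Column 2: 29 + 56 + 85 = 170.
Column 3: 78 + 43 + 50 = 171.
Main diagonal: 64 + 56 + 50 = 170.
Anti-diagonal: 78 + 56 + 36 = 170.

No — anti-diagonal sums to 170 but column 1 sums to 171.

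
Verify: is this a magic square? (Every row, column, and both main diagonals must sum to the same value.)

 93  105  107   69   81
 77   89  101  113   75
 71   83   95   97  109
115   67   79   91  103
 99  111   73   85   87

Yes

Row 1: 93 + 105 + 107 + 69 + 81 = 455.
Row 2: 77 + 89 + 101 + 113 + 75 = 455.
Row 3: 71 + 83 + 95 + 97 + 109 = 455.
Row 4: 115 + 67 + 79 + 91 + 103 = 455.
Row 5: 99 + 111 + 73 + 85 + 87 = 455.
Column 1: 93 + 77 + 71 + 115 + 99 = 455.
Column 2: 105 + 89 + 83 + 67 + 111 = 455.
Column 3: 107 + 101 + 95 + 79 + 73 = 455.
Column 4: 69 + 113 + 97 + 91 + 85 = 455.
Column 5: 81 + 75 + 109 + 103 + 87 = 455.
Main diagonal: 93 + 89 + 95 + 91 + 87 = 455.
Anti-diagonal: 81 + 113 + 95 + 67 + 99 = 455.
All lines sum to 455.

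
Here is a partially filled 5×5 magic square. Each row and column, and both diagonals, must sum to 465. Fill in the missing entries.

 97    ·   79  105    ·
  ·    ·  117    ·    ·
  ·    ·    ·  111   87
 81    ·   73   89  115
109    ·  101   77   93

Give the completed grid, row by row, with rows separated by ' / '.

97 113 79 105 71 / 75 91 117 83 99 / 103 69 95 111 87 / 81 107 73 89 115 / 109 85 101 77 93

The remaining cell in row 4 is (4,2) = 465 − 358 = 107.
The remaining cell in row 5 is (5,2) = 465 − 380 = 85.
Column 3: 79 + 117 + 73 + 101 + ? = 465, so (3,3) = 95.
Column 4: 105 + 111 + 89 + 77 + ? = 465, so (2,4) = 83.
Using main diagonal: 97 + 95 + 89 + 93 + ? → (2,2) = 465 − 374 = 91.
From anti-diagonal, 465 − (83 + 95 + 107 + 109) gives (1,5) = 71.
Row 1 needs 465; the known cells sum to 352, so (1,2) = 113.
The remaining cell in column 2 is (3,2) = 465 − 396 = 69.
From column 5, 465 − (71 + 87 + 115 + 93) gives (2,5) = 99.
Using row 2: 91 + 117 + 83 + 99 + ? → (2,1) = 465 − 390 = 75.
Row 3 must total 465; the given cells sum to 362, so (3,1) = 103.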